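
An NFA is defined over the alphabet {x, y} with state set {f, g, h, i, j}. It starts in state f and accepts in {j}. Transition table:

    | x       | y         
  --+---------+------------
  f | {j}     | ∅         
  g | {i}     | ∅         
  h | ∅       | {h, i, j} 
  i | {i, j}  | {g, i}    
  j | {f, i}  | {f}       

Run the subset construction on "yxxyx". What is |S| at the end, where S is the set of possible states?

0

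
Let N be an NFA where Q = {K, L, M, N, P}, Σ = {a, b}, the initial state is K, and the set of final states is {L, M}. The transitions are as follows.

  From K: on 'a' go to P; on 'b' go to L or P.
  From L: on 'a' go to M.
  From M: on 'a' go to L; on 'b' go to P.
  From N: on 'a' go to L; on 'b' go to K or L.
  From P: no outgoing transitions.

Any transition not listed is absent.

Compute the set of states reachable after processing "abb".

Start in {K}.
Read 'a': K→{P}; now {P}.
Read 'b': P→∅; now ∅.
The set is empty and remains empty for the remaining 1 symbol.

∅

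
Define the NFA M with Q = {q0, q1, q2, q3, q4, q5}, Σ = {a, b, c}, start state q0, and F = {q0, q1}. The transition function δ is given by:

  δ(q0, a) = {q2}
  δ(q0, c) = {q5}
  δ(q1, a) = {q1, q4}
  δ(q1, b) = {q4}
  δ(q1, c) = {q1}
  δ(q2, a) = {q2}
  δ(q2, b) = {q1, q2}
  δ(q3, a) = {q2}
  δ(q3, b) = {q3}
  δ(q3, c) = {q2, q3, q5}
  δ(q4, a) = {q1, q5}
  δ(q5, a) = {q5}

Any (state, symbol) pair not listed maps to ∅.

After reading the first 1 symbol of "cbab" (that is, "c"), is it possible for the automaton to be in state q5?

Start in {q0}.
Read 'c': {q0} → {q5}.
State q5 is in {q5}.

Yes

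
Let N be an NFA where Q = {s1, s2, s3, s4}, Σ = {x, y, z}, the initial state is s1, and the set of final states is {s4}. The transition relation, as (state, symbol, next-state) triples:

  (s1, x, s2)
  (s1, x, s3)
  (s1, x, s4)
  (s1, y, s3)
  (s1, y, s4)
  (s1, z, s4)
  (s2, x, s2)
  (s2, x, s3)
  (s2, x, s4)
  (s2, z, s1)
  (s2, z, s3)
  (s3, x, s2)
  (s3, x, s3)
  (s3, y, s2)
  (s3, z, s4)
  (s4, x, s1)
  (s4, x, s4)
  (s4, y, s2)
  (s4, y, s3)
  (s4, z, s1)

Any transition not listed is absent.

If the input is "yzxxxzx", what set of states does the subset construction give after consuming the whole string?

Start in {s1}.
Read 'y': {s1} → {s3, s4}.
Read 'z': {s3, s4} → {s1, s4}.
Read 'x': {s1, s4} → {s1, s2, s3, s4}.
Read 'x': {s1, s2, s3, s4} → {s1, s2, s3, s4}.
Read 'x': {s1, s2, s3, s4} → {s1, s2, s3, s4}.
Read 'z': {s1, s2, s3, s4} → {s1, s3, s4}.
Read 'x': {s1, s3, s4} → {s1, s2, s3, s4}.

{s1, s2, s3, s4}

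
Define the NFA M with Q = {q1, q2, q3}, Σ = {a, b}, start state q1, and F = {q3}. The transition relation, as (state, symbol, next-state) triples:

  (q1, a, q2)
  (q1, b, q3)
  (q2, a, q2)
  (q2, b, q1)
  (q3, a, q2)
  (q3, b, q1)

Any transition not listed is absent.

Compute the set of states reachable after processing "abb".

Start in {q1}.
Read 'a': {q1} → {q2}.
Read 'b': {q2} → {q1}.
Read 'b': {q1} → {q3}.

{q3}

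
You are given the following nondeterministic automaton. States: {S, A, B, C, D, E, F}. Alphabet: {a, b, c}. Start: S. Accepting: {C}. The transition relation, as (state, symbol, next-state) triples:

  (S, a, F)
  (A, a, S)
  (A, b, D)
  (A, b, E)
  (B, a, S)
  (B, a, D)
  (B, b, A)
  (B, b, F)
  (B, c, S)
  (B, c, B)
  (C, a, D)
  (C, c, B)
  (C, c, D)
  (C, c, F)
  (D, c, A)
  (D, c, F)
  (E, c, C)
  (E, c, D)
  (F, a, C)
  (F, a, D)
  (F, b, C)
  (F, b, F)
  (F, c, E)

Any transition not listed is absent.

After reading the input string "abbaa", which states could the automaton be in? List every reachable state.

Start in {S}.
Read 'a': {S} → {F}.
Read 'b': {F} → {C, F}.
Read 'b': {C, F} → {C, F}.
Read 'a': {C, F} → {C, D}.
Read 'a': {C, D} → {D}.

{D}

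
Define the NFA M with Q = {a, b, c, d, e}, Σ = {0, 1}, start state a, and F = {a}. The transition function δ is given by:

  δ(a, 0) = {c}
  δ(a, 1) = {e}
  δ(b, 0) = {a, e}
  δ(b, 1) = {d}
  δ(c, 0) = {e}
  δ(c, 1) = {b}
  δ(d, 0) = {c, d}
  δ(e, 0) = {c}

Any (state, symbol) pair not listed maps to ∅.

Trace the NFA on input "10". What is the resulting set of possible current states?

{c}

Start in {a}.
Read '1': a→{e}; now {e}.
Read '0': e→{c}; now {c}.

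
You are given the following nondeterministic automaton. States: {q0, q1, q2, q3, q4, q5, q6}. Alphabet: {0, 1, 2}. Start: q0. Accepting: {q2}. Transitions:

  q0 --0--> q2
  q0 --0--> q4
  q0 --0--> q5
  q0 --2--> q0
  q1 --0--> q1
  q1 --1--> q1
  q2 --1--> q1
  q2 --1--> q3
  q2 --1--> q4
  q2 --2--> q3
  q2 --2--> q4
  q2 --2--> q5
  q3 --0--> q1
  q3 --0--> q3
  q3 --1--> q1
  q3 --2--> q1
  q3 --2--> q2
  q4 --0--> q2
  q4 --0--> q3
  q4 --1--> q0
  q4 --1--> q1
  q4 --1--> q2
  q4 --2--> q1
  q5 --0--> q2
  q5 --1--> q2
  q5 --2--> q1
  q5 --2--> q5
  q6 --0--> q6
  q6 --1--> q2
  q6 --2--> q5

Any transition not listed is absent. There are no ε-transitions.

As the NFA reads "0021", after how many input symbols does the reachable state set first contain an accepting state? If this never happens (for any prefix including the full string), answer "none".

1

Start in {q0}.
Read '0': {q0} → {q2, q4, q5}.
None of the earlier sets intersect F, but {q2, q4, q5} does.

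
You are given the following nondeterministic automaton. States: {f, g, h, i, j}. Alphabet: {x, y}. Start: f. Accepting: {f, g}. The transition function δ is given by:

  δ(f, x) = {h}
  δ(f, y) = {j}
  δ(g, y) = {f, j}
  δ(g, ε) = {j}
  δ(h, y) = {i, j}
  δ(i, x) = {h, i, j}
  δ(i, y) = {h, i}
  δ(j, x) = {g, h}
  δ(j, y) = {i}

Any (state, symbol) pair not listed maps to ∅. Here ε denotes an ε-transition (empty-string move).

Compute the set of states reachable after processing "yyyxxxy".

{f, h, i, j}

Start in {f}.
Read 'y': {f} → {j}.
Read 'y': {j} → {i}.
Read 'y': {i} → {h, i}.
Read 'x': {h, i} → {h, i, j}.
Read 'x': {h, i, j} → {g, h, i, j}.
Read 'x': {g, h, i, j} → {g, h, i, j}.
Read 'y': {g, h, i, j} → {f, h, i, j}.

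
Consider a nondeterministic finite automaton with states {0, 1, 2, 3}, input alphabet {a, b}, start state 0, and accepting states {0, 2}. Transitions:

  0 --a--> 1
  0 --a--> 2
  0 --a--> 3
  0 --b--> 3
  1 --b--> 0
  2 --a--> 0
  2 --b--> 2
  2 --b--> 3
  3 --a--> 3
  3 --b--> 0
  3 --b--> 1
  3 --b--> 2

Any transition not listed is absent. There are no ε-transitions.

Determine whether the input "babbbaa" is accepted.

Yes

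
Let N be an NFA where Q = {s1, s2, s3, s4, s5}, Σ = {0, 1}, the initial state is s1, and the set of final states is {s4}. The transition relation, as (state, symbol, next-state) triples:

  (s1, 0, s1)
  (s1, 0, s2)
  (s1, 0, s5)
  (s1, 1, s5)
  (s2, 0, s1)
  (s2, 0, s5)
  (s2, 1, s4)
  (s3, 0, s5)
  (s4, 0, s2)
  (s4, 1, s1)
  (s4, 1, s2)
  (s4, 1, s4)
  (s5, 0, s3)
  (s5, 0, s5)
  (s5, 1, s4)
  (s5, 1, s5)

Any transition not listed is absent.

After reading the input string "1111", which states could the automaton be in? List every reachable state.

{s1, s2, s4, s5}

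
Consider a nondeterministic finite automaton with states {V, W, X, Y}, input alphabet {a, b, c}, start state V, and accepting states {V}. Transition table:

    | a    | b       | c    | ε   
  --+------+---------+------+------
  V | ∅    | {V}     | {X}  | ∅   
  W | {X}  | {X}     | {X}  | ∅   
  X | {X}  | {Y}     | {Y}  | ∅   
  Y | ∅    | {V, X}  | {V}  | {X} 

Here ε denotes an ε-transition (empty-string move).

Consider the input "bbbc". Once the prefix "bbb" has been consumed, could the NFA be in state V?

Yes

Start in {V}.
Read 'b': {V} → {V}.
Read 'b': {V} → {V}.
Read 'b': {V} → {V}.
State V is in {V}.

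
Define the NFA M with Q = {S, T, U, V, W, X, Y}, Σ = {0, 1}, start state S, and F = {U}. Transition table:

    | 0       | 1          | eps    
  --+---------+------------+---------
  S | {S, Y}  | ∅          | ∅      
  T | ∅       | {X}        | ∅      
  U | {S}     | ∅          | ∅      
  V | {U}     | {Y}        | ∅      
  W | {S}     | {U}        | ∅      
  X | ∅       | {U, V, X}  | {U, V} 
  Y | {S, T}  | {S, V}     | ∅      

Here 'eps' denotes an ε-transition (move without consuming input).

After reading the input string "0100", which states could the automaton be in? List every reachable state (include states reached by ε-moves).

{S, T, Y}

Start in {S}.
Read '0': S→{S, Y}; now {S, Y}.
Read '1': S→∅, Y→{S, V}; now {S, V}.
Read '0': S→{S, Y}, V→{U}; now {S, U, Y}.
Read '0': S→{S, Y}, U→{S}, Y→{S, T}; now {S, T, Y}.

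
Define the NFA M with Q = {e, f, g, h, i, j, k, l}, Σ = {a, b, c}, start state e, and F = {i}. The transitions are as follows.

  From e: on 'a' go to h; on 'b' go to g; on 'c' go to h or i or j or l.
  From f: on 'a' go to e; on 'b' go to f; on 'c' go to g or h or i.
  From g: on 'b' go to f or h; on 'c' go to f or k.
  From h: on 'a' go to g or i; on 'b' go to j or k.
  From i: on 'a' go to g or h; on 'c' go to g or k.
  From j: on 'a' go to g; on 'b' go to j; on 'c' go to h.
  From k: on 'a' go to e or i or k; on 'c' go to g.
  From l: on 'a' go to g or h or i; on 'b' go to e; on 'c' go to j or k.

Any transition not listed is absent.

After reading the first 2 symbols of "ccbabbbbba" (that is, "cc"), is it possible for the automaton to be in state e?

Start in {e}.
Read 'c': e→{h, i, j, l}; now {h, i, j, l}.
Read 'c': h→∅, i→{g, k}, j→{h}, l→{j, k}; now {g, h, j, k}.
State e is not in {g, h, j, k}.

No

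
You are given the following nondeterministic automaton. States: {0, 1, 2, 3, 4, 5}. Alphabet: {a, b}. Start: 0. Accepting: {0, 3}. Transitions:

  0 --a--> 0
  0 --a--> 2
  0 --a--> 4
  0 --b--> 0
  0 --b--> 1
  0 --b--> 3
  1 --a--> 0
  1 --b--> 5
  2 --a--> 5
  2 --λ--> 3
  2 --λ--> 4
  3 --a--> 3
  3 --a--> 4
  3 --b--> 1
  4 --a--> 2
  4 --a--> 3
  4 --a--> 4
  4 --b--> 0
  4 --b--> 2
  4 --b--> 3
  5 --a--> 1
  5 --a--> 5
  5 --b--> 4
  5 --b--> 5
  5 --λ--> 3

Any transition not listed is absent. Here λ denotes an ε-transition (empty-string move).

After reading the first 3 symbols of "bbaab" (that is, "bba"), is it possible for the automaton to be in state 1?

Start in {0}.
Read 'b': {0} → {0, 1, 3}.
Read 'b': {0, 1, 3} → {0, 1, 3, 5}.
Read 'a': {0, 1, 3, 5} → {0, 1, 2, 3, 4, 5}.
State 1 is in {0, 1, 2, 3, 4, 5}.

Yes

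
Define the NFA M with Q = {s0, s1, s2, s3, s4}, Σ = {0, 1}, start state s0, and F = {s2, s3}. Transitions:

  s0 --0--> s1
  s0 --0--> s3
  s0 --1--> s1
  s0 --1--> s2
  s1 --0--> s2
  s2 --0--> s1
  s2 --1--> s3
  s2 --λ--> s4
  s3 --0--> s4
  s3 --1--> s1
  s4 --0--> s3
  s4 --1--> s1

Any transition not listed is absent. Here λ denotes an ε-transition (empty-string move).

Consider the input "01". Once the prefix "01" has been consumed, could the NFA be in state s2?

No

Start in {s0}.
Read '0': {s0} → {s1, s3}.
Read '1': {s1, s3} → {s1}.
State s2 is not in {s1}.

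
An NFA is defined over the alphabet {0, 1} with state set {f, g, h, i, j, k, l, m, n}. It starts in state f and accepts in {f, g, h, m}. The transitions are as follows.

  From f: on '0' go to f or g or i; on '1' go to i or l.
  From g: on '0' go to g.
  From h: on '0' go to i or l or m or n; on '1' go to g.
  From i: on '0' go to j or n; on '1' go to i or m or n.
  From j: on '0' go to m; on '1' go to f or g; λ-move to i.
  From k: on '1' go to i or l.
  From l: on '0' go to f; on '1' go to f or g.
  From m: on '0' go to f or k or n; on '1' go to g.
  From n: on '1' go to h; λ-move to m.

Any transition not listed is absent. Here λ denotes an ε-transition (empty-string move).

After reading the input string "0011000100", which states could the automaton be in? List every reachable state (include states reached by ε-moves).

Start in {f}.
Read '0': f→{f, g, i}; now {f, g, i}.
Read '0': f→{f, g, i}, g→{g}, i→{j, n}; union {f, g, i, j, n}; ε-closure = {f, g, i, j, m, n}.
Read '1': f→{i, l}, g→∅, i→{i, m, n}, j→{f, g}, m→{g}, n→{h}; now {f, g, h, i, l, m, n}.
Read '1': f→{i, l}, g→∅, h→{g}, i→{i, m, n}, l→{f, g}, m→{g}, n→{h}; now {f, g, h, i, l, m, n}.
Read '0': f→{f, g, i}, g→{g}, h→{i, l, m, n}, i→{j, n}, l→{f}, m→{f, k, n}, n→∅; now {f, g, i, j, k, l, m, n}.
Read '0': f→{f, g, i}, g→{g}, i→{j, n}, j→{m}, k→∅, l→{f}, m→{f, k, n}, n→∅; now {f, g, i, j, k, m, n}.
Read '0': f→{f, g, i}, g→{g}, i→{j, n}, j→{m}, k→∅, m→{f, k, n}, n→∅; now {f, g, i, j, k, m, n}.
Read '1': f→{i, l}, g→∅, i→{i, m, n}, j→{f, g}, k→{i, l}, m→{g}, n→{h}; now {f, g, h, i, l, m, n}.
Read '0': f→{f, g, i}, g→{g}, h→{i, l, m, n}, i→{j, n}, l→{f}, m→{f, k, n}, n→∅; now {f, g, i, j, k, l, m, n}.
Read '0': f→{f, g, i}, g→{g}, i→{j, n}, j→{m}, k→∅, l→{f}, m→{f, k, n}, n→∅; now {f, g, i, j, k, m, n}.

{f, g, i, j, k, m, n}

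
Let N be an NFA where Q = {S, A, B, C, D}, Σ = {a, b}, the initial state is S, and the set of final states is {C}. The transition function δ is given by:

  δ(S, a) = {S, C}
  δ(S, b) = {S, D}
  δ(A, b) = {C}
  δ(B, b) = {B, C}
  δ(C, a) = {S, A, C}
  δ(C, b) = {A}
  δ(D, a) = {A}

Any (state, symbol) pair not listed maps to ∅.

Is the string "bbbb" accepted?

Start in {S}.
Read 'b': S→{S, D}; now {S, D}.
Read 'b': S→{S, D}, D→∅; now {S, D}.
Read 'b': S→{S, D}, D→∅; now {S, D}.
Read 'b': S→{S, D}, D→∅; now {S, D}.
The final set {S, D} contains no accepting state.

No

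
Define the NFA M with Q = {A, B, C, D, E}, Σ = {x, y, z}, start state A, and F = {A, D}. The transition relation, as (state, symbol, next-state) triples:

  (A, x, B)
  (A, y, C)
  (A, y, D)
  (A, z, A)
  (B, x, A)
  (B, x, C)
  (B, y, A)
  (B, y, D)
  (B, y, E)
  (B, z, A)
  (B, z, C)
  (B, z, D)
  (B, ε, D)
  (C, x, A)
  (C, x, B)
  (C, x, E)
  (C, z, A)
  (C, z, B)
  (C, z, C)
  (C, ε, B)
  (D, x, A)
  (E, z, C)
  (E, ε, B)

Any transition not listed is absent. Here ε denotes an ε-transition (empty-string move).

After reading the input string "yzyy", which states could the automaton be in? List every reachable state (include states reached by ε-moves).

Start in {A}.
Read 'y': {A} → {B, C, D}.
Read 'z': {B, C, D} → {A, B, C, D}.
Read 'y': {A, B, C, D} → {A, B, C, D, E}.
Read 'y': {A, B, C, D, E} → {A, B, C, D, E}.

{A, B, C, D, E}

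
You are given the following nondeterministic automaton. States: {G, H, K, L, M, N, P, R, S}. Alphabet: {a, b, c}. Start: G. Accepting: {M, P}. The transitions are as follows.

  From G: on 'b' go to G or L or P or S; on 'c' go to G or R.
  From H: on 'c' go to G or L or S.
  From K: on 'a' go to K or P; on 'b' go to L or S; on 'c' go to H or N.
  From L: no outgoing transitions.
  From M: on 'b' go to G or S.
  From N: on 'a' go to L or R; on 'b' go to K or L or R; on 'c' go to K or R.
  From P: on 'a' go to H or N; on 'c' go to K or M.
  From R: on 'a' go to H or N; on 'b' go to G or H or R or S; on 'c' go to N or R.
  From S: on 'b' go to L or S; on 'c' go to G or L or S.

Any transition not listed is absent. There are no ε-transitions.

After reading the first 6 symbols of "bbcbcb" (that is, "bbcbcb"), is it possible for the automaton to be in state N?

No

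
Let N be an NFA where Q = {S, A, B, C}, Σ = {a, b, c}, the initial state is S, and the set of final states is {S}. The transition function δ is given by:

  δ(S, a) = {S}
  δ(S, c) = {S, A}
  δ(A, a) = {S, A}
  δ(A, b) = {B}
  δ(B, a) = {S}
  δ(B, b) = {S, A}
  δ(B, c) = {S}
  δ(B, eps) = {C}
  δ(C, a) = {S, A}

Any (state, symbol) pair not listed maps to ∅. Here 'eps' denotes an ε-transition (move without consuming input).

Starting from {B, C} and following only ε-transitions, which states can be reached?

{B, C}

Begin with {B, C}.
No ε-moves leave this set, so the closure equals the set itself.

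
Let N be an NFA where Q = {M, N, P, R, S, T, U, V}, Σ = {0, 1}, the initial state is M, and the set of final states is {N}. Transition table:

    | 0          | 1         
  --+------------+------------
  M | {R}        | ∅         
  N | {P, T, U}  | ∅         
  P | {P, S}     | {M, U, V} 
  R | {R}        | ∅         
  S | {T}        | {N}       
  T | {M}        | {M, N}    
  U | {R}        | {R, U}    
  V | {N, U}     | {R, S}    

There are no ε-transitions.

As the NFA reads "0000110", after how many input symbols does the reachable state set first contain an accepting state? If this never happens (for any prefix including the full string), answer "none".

none

Start in {M}.
Read '0': M→{R}; now {R}.
Read '0': R→{R}; now {R}.
Read '0': R→{R}; now {R}.
Read '0': R→{R}; now {R}.
Read '1': R→∅; now ∅.
The set is empty and remains empty for the remaining 2 symbols.
No reachable set along the way intersects F.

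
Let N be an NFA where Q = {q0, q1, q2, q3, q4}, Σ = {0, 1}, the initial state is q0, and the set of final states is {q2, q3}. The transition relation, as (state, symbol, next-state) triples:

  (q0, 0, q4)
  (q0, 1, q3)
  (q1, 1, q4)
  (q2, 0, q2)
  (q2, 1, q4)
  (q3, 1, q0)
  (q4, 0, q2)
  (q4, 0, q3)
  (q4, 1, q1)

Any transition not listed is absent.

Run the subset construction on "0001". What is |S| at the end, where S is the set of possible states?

1

Start in {q0}.
Read '0': {q0} → {q4}.
Read '0': {q4} → {q2, q3}.
Read '0': {q2, q3} → {q2}.
Read '1': {q2} → {q4}.
That set has 1 state.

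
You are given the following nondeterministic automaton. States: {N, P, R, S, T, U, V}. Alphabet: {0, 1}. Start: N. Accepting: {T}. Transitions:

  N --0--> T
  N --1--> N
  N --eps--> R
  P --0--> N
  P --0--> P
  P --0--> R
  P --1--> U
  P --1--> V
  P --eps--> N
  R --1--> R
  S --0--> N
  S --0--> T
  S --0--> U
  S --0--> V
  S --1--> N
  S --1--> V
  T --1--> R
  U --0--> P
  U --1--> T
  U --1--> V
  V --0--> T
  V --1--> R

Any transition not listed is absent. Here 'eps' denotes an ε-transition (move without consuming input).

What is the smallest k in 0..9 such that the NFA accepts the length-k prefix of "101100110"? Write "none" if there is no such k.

Start: ε-closure({N}) = {N, R}.
Read '1': {N, R} → {N, R}.
Read '0': {N, R} → {T}.
None of the earlier sets intersect F, but {T} does.

2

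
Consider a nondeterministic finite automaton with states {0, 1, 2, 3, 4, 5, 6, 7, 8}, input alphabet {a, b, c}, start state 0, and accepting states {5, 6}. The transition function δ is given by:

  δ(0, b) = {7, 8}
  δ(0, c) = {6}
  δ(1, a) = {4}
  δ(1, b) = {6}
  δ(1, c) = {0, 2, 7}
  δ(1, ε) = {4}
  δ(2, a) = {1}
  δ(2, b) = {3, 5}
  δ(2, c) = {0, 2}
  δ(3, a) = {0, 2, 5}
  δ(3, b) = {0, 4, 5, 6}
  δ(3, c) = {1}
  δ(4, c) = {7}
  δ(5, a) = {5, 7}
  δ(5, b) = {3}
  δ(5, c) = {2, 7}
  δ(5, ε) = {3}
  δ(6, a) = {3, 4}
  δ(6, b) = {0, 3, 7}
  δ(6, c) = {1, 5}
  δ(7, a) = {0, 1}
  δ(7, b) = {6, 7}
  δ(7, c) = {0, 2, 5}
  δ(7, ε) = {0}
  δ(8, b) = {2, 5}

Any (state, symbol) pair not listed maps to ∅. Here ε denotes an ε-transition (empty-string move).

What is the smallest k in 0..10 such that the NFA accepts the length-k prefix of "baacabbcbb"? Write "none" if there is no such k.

6

Start in {0}.
Read 'b': {0} → {0, 7, 8}.
Read 'a': {0, 7, 8} → {0, 1, 4}.
Read 'a': {0, 1, 4} → {4}.
Read 'c': {4} → {0, 7}.
Read 'a': {0, 7} → {0, 1, 4}.
Read 'b': {0, 1, 4} → {0, 6, 7, 8}.
None of the earlier sets intersect F, but {0, 6, 7, 8} does.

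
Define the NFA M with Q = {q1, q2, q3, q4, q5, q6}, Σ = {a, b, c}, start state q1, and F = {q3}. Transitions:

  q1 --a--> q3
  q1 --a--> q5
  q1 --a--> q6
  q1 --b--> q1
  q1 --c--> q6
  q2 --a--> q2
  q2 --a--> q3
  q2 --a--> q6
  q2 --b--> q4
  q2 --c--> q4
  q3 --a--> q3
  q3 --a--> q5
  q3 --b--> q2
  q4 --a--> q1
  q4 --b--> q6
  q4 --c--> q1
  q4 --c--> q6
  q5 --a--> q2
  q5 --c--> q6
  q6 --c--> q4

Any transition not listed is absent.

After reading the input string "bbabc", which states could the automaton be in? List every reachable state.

{q4}

Start in {q1}.
Read 'b': {q1} → {q1}.
Read 'b': {q1} → {q1}.
Read 'a': {q1} → {q3, q5, q6}.
Read 'b': {q3, q5, q6} → {q2}.
Read 'c': {q2} → {q4}.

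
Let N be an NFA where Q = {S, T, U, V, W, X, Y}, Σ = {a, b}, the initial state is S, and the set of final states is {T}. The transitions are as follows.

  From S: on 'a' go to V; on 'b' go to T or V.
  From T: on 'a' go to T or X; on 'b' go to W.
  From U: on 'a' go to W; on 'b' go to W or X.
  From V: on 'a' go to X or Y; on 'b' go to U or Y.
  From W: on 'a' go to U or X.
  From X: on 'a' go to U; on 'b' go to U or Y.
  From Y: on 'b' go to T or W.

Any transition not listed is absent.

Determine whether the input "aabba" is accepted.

Yes

Start in {S}.
Read 'a': S→{V}; now {V}.
Read 'a': V→{X, Y}; now {X, Y}.
Read 'b': X→{U, Y}, Y→{T, W}; now {T, U, W, Y}.
Read 'b': T→{W}, U→{W, X}, W→∅, Y→{T, W}; now {T, W, X}.
Read 'a': T→{T, X}, W→{U, X}, X→{U}; now {T, U, X}.
The final set {T, U, X} contains the accepting state T.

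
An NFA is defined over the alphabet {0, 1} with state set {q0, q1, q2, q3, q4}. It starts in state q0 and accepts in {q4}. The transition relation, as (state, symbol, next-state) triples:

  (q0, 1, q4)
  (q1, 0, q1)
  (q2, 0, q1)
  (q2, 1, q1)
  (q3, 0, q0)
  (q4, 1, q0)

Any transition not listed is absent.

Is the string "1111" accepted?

No

Start in {q0}.
Read '1': q0→{q4}; now {q4}.
Read '1': q4→{q0}; now {q0}.
Read '1': q0→{q4}; now {q4}.
Read '1': q4→{q0}; now {q0}.
The final set {q0} contains no accepting state.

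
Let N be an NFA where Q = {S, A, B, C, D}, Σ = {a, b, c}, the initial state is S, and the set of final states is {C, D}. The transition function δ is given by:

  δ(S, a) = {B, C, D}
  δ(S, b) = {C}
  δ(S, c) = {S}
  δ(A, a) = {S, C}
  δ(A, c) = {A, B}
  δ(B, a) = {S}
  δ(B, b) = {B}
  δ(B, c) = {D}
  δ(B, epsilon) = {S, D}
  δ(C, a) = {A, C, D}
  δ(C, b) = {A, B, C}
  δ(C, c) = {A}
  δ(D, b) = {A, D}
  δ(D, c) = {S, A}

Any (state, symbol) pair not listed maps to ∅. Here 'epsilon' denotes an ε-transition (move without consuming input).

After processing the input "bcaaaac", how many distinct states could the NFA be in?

4

Start in {S}.
Read 'b': {S} → {C}.
Read 'c': {C} → {A}.
Read 'a': {A} → {S, C}.
Read 'a': {S, C} → {S, A, B, C, D}.
Read 'a': {S, A, B, C, D} → {S, A, B, C, D}.
Read 'a': {S, A, B, C, D} → {S, A, B, C, D}.
Read 'c': {S, A, B, C, D} → {S, A, B, D}.
That set has 4 states.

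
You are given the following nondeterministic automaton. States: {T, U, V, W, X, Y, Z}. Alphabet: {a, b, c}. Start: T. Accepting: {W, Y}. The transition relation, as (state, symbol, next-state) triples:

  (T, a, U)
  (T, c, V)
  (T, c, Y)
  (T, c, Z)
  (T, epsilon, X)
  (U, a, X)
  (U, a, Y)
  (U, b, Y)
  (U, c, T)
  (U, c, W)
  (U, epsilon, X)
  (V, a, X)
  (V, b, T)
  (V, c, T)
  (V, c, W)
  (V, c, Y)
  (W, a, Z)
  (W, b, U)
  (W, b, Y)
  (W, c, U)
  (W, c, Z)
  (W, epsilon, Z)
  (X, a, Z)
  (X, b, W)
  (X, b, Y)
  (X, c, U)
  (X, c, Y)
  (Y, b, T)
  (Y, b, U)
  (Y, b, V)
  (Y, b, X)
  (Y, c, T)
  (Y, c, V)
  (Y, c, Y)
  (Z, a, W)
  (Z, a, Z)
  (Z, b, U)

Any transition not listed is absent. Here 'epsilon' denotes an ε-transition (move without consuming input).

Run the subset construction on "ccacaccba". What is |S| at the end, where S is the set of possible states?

5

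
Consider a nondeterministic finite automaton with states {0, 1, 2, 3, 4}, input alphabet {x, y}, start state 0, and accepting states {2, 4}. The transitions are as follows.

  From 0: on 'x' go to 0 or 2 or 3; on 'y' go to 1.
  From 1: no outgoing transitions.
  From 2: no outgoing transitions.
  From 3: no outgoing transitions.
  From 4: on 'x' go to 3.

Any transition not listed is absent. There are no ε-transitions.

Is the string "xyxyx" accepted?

No

Start in {0}.
Read 'x': {0} → {0, 2, 3}.
Read 'y': {0, 2, 3} → {1}.
Read 'x': {1} → ∅.
The set is empty and remains empty for the remaining 2 symbols.
The final set ∅ contains no accepting state.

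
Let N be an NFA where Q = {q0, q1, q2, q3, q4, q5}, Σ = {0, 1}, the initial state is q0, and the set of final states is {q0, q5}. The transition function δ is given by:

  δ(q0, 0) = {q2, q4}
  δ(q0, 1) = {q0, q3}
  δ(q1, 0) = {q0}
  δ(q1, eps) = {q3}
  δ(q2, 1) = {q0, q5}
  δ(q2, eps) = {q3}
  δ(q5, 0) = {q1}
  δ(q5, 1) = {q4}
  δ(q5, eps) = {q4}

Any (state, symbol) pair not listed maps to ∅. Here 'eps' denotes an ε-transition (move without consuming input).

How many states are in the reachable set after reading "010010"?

3

Start in {q0}.
Read '0': {q0} → {q2, q3, q4}.
Read '1': {q2, q3, q4} → {q0, q4, q5}.
Read '0': {q0, q4, q5} → {q1, q2, q3, q4}.
Read '0': {q1, q2, q3, q4} → {q0}.
Read '1': {q0} → {q0, q3}.
Read '0': {q0, q3} → {q2, q3, q4}.
That set has 3 states.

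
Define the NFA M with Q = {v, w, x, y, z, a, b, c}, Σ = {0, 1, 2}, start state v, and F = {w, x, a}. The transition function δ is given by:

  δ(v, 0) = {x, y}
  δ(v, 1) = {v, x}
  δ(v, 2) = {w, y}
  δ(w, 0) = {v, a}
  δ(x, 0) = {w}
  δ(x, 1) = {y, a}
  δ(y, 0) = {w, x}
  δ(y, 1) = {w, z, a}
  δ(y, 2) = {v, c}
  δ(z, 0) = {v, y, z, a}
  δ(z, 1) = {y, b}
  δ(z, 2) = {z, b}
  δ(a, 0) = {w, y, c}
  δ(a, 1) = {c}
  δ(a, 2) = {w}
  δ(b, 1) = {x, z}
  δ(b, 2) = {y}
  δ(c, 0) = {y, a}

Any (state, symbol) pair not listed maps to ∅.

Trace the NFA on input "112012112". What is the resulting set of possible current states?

{v, w, y, z, b, c}

Start in {v}.
Read '1': v→{v, x}; now {v, x}.
Read '1': v→{v, x}, x→{y, a}; now {v, x, y, a}.
Read '2': v→{w, y}, x→∅, y→{v, c}, a→{w}; now {v, w, y, c}.
Read '0': v→{x, y}, w→{v, a}, y→{w, x}, c→{y, a}; now {v, w, x, y, a}.
Read '1': v→{v, x}, w→∅, x→{y, a}, y→{w, z, a}, a→{c}; now {v, w, x, y, z, a, c}.
Read '2': v→{w, y}, w→∅, x→∅, y→{v, c}, z→{z, b}, a→{w}, c→∅; now {v, w, y, z, b, c}.
Read '1': v→{v, x}, w→∅, y→{w, z, a}, z→{y, b}, b→{x, z}, c→∅; now {v, w, x, y, z, a, b}.
Read '1': v→{v, x}, w→∅, x→{y, a}, y→{w, z, a}, z→{y, b}, a→{c}, b→{x, z}; now {v, w, x, y, z, a, b, c}.
Read '2': v→{w, y}, w→∅, x→∅, y→{v, c}, z→{z, b}, a→{w}, b→{y}, c→∅; now {v, w, y, z, b, c}.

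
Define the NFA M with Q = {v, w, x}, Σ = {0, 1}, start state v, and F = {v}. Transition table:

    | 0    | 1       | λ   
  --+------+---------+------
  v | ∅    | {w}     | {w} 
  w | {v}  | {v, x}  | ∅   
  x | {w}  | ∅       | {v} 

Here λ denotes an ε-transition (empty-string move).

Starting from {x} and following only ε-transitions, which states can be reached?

{v, w, x}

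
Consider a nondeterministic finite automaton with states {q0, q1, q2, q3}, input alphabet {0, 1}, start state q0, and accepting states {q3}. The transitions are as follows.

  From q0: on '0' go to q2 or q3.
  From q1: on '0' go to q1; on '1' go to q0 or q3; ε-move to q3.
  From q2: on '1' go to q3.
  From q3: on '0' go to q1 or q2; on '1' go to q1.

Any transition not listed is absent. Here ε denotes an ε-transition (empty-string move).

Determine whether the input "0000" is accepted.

Start in {q0}.
Read '0': {q0} → {q2, q3}.
Read '0': {q2, q3} → {q1, q2, q3}.
Read '0': {q1, q2, q3} → {q1, q2, q3}.
Read '0': {q1, q2, q3} → {q1, q2, q3}.
The final set {q1, q2, q3} contains the accepting state q3.

Yes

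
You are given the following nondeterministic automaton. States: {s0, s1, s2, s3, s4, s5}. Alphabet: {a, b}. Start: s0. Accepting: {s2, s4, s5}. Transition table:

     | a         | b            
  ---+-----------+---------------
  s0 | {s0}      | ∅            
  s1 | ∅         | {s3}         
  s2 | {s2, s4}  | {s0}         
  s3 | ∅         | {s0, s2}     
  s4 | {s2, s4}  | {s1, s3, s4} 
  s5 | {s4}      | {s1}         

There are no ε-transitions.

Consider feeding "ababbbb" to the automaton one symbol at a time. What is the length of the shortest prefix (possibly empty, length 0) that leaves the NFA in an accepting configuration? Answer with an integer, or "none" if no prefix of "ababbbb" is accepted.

none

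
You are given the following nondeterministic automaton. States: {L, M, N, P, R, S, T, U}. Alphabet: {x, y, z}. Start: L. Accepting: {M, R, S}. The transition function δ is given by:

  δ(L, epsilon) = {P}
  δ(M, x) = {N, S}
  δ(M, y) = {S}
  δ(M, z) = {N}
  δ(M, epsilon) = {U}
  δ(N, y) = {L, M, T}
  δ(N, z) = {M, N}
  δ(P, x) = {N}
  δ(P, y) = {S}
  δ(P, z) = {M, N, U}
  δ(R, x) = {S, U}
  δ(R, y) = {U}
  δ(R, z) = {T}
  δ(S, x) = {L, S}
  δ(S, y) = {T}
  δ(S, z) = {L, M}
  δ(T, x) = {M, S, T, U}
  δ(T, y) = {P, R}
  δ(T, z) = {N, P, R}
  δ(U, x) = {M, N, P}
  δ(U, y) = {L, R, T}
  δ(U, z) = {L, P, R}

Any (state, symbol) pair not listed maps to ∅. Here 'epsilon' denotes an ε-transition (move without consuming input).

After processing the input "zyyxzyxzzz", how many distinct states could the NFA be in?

Start: ε-closure({L}) = {L, P}.
Read 'z': L→∅, P→{M, N, U}; now {M, N, U}.
Read 'y': M→{S}, N→{L, M, T}, U→{L, R, T}; union {L, M, R, S, T}; ε-closure = {L, M, P, R, S, T, U}.
Read 'y': L→∅, M→{S}, P→{S}, R→{U}, S→{T}, T→{P, R}, U→{L, R, T}; now {L, P, R, S, T, U}.
Read 'x': L→∅, P→{N}, R→{S, U}, S→{L, S}, T→{M, S, T, U}, U→{M, N, P}; now {L, M, N, P, S, T, U}.
Read 'z': L→∅, M→{N}, N→{M, N}, P→{M, N, U}, S→{L, M}, T→{N, P, R}, U→{L, P, R}; now {L, M, N, P, R, U}.
Read 'y': L→∅, M→{S}, N→{L, M, T}, P→{S}, R→{U}, U→{L, R, T}; union {L, M, R, S, T, U}; ε-closure = {L, M, P, R, S, T, U}.
Read 'x': L→∅, M→{N, S}, P→{N}, R→{S, U}, S→{L, S}, T→{M, S, T, U}, U→{M, N, P}; now {L, M, N, P, S, T, U}.
Read 'z': L→∅, M→{N}, N→{M, N}, P→{M, N, U}, S→{L, M}, T→{N, P, R}, U→{L, P, R}; now {L, M, N, P, R, U}.
Read 'z': L→∅, M→{N}, N→{M, N}, P→{M, N, U}, R→{T}, U→{L, P, R}; now {L, M, N, P, R, T, U}.
Read 'z': L→∅, M→{N}, N→{M, N}, P→{M, N, U}, R→{T}, T→{N, P, R}, U→{L, P, R}; now {L, M, N, P, R, T, U}.
That set has 7 states.

7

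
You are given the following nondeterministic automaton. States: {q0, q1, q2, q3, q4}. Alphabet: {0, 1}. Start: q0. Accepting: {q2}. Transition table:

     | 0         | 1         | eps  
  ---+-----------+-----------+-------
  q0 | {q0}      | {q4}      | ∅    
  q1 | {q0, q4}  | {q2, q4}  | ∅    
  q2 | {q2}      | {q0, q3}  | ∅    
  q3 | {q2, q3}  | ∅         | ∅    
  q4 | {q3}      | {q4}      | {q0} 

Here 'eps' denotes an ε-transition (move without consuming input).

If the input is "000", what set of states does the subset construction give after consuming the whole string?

Start in {q0}.
Read '0': {q0} → {q0}.
Read '0': {q0} → {q0}.
Read '0': {q0} → {q0}.

{q0}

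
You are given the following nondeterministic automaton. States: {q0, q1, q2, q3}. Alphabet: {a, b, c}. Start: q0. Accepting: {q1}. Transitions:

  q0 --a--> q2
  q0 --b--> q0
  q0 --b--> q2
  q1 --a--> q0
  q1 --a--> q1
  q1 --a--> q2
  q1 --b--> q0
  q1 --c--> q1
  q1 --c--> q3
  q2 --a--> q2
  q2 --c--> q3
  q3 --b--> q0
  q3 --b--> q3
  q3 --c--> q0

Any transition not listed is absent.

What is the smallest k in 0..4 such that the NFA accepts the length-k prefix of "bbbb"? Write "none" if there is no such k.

Start in {q0}.
Read 'b': q0→{q0, q2}; now {q0, q2}.
Read 'b': q0→{q0, q2}, q2→∅; now {q0, q2}.
Read 'b': q0→{q0, q2}, q2→∅; now {q0, q2}.
Read 'b': q0→{q0, q2}, q2→∅; now {q0, q2}.
No reachable set along the way intersects F.

none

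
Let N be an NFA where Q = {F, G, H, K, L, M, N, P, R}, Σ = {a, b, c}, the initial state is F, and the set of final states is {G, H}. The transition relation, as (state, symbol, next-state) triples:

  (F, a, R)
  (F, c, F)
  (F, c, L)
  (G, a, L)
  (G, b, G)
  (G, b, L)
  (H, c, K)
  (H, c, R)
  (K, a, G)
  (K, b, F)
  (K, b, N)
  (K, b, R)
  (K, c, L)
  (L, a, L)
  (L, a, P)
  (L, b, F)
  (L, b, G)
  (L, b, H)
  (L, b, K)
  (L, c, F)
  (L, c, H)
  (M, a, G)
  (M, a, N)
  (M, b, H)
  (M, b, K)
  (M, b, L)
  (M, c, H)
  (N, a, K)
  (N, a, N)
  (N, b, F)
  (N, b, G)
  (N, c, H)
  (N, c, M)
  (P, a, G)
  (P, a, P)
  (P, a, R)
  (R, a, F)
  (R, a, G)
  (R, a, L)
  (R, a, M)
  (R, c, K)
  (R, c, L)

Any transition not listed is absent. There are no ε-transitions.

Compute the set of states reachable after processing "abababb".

∅

Start in {F}.
Read 'a': {F} → {R}.
Read 'b': {R} → ∅.
The set is empty and remains empty for the remaining 5 symbols.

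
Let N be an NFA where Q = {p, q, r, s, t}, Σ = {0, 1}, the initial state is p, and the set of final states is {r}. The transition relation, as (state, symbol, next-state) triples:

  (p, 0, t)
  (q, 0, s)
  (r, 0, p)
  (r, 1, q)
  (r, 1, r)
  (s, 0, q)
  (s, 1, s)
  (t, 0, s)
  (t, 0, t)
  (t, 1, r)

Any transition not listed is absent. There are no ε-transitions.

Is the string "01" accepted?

Start in {p}.
Read '0': p→{t}; now {t}.
Read '1': t→{r}; now {r}.
The final set {r} contains the accepting state r.

Yes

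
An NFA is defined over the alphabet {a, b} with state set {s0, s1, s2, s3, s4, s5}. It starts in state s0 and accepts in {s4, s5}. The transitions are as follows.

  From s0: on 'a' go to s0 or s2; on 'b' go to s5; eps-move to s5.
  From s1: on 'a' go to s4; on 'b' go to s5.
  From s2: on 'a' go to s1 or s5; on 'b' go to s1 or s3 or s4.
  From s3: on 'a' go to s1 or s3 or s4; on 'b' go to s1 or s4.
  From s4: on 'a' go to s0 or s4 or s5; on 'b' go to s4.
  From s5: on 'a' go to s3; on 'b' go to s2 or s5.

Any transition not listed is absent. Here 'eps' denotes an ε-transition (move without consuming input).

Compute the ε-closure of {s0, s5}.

Begin with {s0, s5}.
No ε-moves leave this set, so the closure equals the set itself.

{s0, s5}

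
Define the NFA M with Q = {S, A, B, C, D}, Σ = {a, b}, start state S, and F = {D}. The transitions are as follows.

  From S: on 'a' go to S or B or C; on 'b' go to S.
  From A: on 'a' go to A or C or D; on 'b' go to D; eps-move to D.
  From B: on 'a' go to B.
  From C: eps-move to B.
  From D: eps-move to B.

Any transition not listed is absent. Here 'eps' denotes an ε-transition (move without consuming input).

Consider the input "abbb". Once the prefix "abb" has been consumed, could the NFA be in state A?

No

Start in {S}.
Read 'a': {S} → {S, B, C}.
Read 'b': {S, B, C} → {S}.
Read 'b': {S} → {S}.
State A is not in {S}.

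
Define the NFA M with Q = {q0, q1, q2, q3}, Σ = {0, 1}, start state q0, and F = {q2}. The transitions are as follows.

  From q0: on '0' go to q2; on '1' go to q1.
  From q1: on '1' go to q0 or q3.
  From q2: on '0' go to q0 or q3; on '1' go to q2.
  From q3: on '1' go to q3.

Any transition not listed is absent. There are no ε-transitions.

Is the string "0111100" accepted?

Yes

Start in {q0}.
Read '0': {q0} → {q2}.
Read '1': {q2} → {q2}.
Read '1': {q2} → {q2}.
Read '1': {q2} → {q2}.
Read '1': {q2} → {q2}.
Read '0': {q2} → {q0, q3}.
Read '0': {q0, q3} → {q2}.
The final set {q2} contains the accepting state q2.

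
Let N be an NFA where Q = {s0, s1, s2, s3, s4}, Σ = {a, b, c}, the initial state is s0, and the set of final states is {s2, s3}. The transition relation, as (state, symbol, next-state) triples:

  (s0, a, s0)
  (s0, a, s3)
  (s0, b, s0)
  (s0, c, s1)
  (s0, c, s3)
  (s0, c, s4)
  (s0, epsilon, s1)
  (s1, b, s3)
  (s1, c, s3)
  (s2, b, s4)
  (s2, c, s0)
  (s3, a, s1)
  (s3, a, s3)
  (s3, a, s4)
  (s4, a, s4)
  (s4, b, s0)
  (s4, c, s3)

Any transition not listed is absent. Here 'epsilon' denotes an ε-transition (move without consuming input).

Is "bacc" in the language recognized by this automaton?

Start: ε-closure({s0}) = {s0, s1}.
Read 'b': s0→{s0}, s1→{s3}; union {s0, s3}; ε-closure = {s0, s1, s3}.
Read 'a': s0→{s0, s3}, s1→∅, s3→{s1, s3, s4}; now {s0, s1, s3, s4}.
Read 'c': s0→{s1, s3, s4}, s1→{s3}, s3→∅, s4→{s3}; now {s1, s3, s4}.
Read 'c': s1→{s3}, s3→∅, s4→{s3}; now {s3}.
The final set {s3} contains the accepting state s3.

Yes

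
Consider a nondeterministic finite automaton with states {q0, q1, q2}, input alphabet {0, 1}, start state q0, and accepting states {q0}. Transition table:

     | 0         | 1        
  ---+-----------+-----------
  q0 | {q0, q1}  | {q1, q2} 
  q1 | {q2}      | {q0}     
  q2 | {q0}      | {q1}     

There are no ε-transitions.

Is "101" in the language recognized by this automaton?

No

Start in {q0}.
Read '1': q0→{q1, q2}; now {q1, q2}.
Read '0': q1→{q2}, q2→{q0}; now {q0, q2}.
Read '1': q0→{q1, q2}, q2→{q1}; now {q1, q2}.
The final set {q1, q2} contains no accepting state.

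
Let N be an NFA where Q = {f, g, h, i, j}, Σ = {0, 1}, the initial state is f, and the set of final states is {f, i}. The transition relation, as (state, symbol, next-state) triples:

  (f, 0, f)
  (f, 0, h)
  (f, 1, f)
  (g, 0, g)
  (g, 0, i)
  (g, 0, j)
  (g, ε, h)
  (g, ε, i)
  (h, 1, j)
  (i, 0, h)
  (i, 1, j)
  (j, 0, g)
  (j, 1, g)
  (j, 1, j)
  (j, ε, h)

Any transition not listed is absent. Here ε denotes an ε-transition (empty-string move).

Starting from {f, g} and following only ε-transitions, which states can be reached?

{f, g, h, i}

Begin with {f, g}.
ε-move g → h; add h.
ε-move g → i; add i.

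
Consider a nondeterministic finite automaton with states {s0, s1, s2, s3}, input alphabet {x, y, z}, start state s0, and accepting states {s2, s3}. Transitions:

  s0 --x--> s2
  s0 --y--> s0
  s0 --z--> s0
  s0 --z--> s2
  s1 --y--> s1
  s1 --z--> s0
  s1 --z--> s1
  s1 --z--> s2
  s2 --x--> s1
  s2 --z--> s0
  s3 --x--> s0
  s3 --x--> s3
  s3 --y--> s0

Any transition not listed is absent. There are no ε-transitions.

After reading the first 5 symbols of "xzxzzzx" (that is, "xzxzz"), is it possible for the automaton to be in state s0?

Yes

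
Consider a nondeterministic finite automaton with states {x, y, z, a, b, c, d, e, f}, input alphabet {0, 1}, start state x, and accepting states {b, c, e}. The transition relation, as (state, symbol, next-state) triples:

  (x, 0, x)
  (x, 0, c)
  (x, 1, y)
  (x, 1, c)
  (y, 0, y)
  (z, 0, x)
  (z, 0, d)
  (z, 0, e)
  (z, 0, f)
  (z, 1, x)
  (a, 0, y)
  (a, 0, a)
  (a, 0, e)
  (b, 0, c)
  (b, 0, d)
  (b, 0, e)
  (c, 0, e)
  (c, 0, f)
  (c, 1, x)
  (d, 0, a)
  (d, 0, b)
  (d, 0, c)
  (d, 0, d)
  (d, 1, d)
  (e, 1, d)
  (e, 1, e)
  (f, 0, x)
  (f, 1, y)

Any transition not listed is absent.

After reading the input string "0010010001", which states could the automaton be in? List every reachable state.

Start in {x}.
Read '0': x→{x, c}; now {x, c}.
Read '0': x→{x, c}, c→{e, f}; now {x, c, e, f}.
Read '1': x→{y, c}, c→{x}, e→{d, e}, f→{y}; now {x, y, c, d, e}.
Read '0': x→{x, c}, y→{y}, c→{e, f}, d→{a, b, c, d}, e→∅; now {x, y, a, b, c, d, e, f}.
Read '0': x→{x, c}, y→{y}, a→{y, a, e}, b→{c, d, e}, c→{e, f}, d→{a, b, c, d}, e→∅, f→{x}; now {x, y, a, b, c, d, e, f}.
Read '1': x→{y, c}, y→∅, a→∅, b→∅, c→{x}, d→{d}, e→{d, e}, f→{y}; now {x, y, c, d, e}.
Read '0': x→{x, c}, y→{y}, c→{e, f}, d→{a, b, c, d}, e→∅; now {x, y, a, b, c, d, e, f}.
Read '0': x→{x, c}, y→{y}, a→{y, a, e}, b→{c, d, e}, c→{e, f}, d→{a, b, c, d}, e→∅, f→{x}; now {x, y, a, b, c, d, e, f}.
Read '0': x→{x, c}, y→{y}, a→{y, a, e}, b→{c, d, e}, c→{e, f}, d→{a, b, c, d}, e→∅, f→{x}; now {x, y, a, b, c, d, e, f}.
Read '1': x→{y, c}, y→∅, a→∅, b→∅, c→{x}, d→{d}, e→{d, e}, f→{y}; now {x, y, c, d, e}.

{x, y, c, d, e}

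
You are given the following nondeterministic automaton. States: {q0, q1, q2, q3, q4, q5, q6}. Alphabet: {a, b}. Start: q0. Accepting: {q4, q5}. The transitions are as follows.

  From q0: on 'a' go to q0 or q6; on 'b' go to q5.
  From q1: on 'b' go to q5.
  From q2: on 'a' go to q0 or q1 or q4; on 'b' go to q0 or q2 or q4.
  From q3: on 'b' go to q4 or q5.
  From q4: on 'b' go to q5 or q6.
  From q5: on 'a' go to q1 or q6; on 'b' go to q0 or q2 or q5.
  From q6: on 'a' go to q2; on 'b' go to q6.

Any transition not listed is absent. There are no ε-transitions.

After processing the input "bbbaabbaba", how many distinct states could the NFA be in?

5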